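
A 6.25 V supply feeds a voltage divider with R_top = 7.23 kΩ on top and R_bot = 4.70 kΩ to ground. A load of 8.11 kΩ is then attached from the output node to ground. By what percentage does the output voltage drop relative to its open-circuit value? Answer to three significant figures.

The divider's output (Thévenin) resistance is R_top‖R_bot = 2.848 kΩ.
Fractional drop under load = R_th/(R_th + R_L) = 2.848 / (2.848 + 8.11) = 0.2599.
So the output falls by 26.0 %.

26.0 %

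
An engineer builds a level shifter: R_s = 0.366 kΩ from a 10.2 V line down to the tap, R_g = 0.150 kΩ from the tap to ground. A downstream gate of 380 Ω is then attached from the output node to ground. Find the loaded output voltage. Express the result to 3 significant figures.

V_out ≈ 2.32 V

The load sits in parallel with R_g: R_g‖R_L = (150 × 380) / (150 + 380) = 107.5 Ω.
V_out = 10.2 × 107.5 / (366 + 107.5) = 10.2 × 107.5/473.5 = 2.32 V.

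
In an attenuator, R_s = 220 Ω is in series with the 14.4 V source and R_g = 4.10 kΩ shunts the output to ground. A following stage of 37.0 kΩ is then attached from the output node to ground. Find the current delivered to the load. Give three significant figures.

I_L ≈ 0.367 mA

R_g‖R_L = 3691 Ω; V_out = 14.4 × 3691/3911 = 13.59 V.
I_L = V_out / R_L = 13.59 / 37.0 kΩ = 0.367 mA.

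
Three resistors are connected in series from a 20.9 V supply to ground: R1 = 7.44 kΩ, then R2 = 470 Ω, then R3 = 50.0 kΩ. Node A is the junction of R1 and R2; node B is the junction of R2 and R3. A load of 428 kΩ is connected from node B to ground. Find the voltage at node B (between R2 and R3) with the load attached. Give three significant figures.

V ≈ 17.8 V

At node B, R3 is in parallel with the load: R3‖R_L = 44770 Ω.
Below node A the resistance is R2 + (R3‖R_L) = 45240 Ω, so V_A = 20.9 × 45240/52680 = 17.95 V.
Then V_B = V_A × (R3‖R_L)/(R2 + R3‖R_L) = 17.95 × 44770/45240 = 17.8 V.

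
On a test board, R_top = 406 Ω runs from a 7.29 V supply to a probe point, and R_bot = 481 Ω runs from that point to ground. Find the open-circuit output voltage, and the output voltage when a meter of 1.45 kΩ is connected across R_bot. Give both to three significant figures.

Open-circuit: V = 7.29 × 481/(406 + 481) = 3.95 V.
With the load, R_bot becomes R_bot‖R_L = 361.2 Ω, so V = 7.29 × 361.2/767.2 = 3.43 V.

Unloaded: 3.95 V; loaded: 3.43 V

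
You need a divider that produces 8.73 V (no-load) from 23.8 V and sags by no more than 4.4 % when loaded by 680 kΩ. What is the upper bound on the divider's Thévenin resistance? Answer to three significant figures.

Loading drop = R_th/(R_th + R_L) ≤ 0.0440, so R_th ≤ R_L · ε/(1−ε) = 680 kΩ × 0.0440/0.9560 = 31.3 kΩ.

R_th ≤ 31.3 kΩ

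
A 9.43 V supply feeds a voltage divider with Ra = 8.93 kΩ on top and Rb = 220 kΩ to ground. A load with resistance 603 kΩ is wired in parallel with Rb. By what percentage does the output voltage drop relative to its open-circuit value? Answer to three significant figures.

1.40 %

The divider's output (Thévenin) resistance is Ra‖Rb = 8.582 kΩ.
Fractional drop under load = R_th/(R_th + R_L) = 8.582 / (8.582 + 603) = 0.01403.
So the output falls by 1.40 %.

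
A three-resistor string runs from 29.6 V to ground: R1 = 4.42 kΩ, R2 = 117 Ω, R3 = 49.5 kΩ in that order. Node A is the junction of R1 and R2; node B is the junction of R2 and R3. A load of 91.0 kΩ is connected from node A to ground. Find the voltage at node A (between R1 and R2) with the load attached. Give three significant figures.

V ≈ 26.0 V

Below node A the series string R2+R3 = 49620 Ω sits in parallel with the 91000 Ω load: 32110 Ω.
V_A = 29.6 × 32110/(4420 + 32110) = 26.0 V.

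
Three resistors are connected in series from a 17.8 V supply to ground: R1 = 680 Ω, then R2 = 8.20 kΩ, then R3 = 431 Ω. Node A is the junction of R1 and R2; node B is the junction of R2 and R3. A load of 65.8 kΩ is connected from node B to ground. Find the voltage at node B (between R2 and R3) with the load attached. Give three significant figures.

V ≈ 0.819 V

At node B, R3 is in parallel with the load: R3‖R_L = 428.2 Ω.
Below node A the resistance is R2 + (R3‖R_L) = 8628 Ω, so V_A = 17.8 × 8628/9308 = 16.50 V.
Then V_B = V_A × (R3‖R_L)/(R2 + R3‖R_L) = 16.50 × 428.2/8628 = 0.819 V.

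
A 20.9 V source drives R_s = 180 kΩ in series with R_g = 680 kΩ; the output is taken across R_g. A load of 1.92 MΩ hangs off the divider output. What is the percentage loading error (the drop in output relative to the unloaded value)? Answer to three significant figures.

The divider's output (Thévenin) resistance is R_s‖R_g = 142.3 kΩ.
Fractional drop under load = R_th/(R_th + R_L) = 142.3 / (142.3 + 1920) = 0.06901.
So the output falls by 6.90 %.

6.90 %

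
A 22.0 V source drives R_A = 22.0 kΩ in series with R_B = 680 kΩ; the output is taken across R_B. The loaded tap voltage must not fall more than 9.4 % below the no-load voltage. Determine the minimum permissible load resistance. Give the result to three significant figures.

R_L(min) ≈ 205 kΩ

Output resistance R_th = R_A‖R_B = (22.0 × 680)/702.0 = 21.31 kΩ.
The fractional drop is R_th/(R_th + R_L); requiring this ≤ 0.0940 gives R_L ≥ R_th(1/0.0940 − 1) = 21.31 × 9.638 = 205 kΩ.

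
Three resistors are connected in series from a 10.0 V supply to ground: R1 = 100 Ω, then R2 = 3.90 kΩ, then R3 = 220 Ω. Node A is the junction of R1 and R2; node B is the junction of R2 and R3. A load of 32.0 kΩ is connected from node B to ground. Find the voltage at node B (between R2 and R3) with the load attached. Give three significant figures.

V ≈ 0.518 V

At node B, R3 is in parallel with the load: R3‖R_L = 218.5 Ω.
Below node A the resistance is R2 + (R3‖R_L) = 4118 Ω, so V_A = 10.0 × 4118/4218 = 9.763 V.
Then V_B = V_A × (R3‖R_L)/(R2 + R3‖R_L) = 9.763 × 218.5/4118 = 0.518 V.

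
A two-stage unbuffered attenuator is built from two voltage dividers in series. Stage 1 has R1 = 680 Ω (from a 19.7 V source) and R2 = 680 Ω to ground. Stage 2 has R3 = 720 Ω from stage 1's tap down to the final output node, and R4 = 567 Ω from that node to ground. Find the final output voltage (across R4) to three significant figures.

V_out ≈ 3.43 V

Stage 2 presents R3+R4 = 1287 Ω as a load on stage 1's tap.
Stage 1's lower leg becomes R2‖(R3+R4) = 444.9 Ω, so V_mid = 19.7 × 444.9/1125 = 7.792 V.
Stage 2 is itself unloaded: V_out = V_mid × R4/(R3+R4) = 7.792 × 567/1287 = 3.43 V.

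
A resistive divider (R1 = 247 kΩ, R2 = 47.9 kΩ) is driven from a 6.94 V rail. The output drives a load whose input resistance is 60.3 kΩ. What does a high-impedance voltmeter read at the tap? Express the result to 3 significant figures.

V_out ≈ 0.677 V

The load sits in parallel with R2: R2‖R_L = (47.9 × 60.3) / (47.9 + 60.3) = 26.69 kΩ.
V_out = 6.94 × 26.69 / (247 + 26.69) = 6.94 × 26.69/273.7 = 0.677 V.
(Unloaded it would have been 1.13 V.)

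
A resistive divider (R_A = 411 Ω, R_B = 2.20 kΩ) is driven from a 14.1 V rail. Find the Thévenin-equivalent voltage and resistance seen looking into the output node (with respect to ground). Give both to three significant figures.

V_th = 11.9 V, R_th = 346 Ω

V_th is the open-circuit tap voltage: 14.1 × 2200/(411 + 2200) = 11.9 V.
With the supply zeroed, R_A and R_B appear in parallel from the tap: R_th = R_A‖R_B = (411 × 2200)/2611 = 346 Ω.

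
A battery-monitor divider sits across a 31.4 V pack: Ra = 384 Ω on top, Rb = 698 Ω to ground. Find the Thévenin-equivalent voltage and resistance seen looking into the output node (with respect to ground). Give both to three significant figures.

V_th = 20.3 V, R_th = 248 Ω

V_th is the open-circuit tap voltage: 31.4 × 698/(384 + 698) = 20.3 V.
With the supply zeroed, Ra and Rb appear in parallel from the tap: R_th = Ra‖Rb = (384 × 698)/1082 = 248 Ω.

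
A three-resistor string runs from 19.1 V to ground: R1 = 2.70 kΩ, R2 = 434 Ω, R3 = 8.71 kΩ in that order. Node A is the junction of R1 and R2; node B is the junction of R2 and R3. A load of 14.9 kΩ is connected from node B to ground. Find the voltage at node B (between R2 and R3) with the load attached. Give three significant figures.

V ≈ 12.2 V

At node B, R3 is in parallel with the load: R3‖R_L = 5497 Ω.
Below node A the resistance is R2 + (R3‖R_L) = 5931 Ω, so V_A = 19.1 × 5931/8631 = 13.12 V.
Then V_B = V_A × (R3‖R_L)/(R2 + R3‖R_L) = 13.12 × 5497/5931 = 12.2 V.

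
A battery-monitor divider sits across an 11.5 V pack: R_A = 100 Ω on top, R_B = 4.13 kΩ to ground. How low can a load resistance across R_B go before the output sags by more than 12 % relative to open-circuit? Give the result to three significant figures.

R_L(min) ≈ 716 Ω

Output resistance R_th = R_A‖R_B = (100 × 4130)/4230 = 97.64 Ω.
The fractional drop is R_th/(R_th + R_L); requiring this ≤ 0.120 gives R_L ≥ R_th(1/0.120 − 1) = 97.64 × 7.333 = 716 Ω.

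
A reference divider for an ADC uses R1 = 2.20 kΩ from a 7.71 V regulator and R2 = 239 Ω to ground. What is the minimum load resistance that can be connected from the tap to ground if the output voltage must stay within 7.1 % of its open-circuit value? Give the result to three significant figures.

Output resistance R_th = R1‖R2 = (2200 × 239)/2439 = 215.6 Ω.
The fractional drop is R_th/(R_th + R_L); requiring this ≤ 0.0710 gives R_L ≥ R_th(1/0.0710 − 1) = 215.6 × 13.08 = 2.82 kΩ.

R_L(min) ≈ 2.82 kΩ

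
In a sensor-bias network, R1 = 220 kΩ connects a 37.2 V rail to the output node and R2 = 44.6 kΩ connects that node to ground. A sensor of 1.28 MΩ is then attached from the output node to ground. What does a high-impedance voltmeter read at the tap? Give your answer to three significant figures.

The load sits in parallel with R2: R2‖R_L = (44.6 × 1280) / (44.6 + 1280) = 43.10 kΩ.
V_out = 37.2 × 43.10 / (220 + 43.10) = 37.2 × 43.10/263.1 = 6.09 V.

V_out ≈ 6.09 V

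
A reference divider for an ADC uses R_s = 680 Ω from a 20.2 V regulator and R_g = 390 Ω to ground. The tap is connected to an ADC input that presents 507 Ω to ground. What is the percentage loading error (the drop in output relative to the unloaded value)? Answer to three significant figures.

32.8 %

Unloaded V = 20.2 × 390/1070 = 7.363 V.
Loaded: R_g‖R_L = 220.4 Ω, giving V = 20.2 × 220.4/900.4 = 4.945 V.
Drop = (7.363 − 4.945) / 7.363 = 32.8 %.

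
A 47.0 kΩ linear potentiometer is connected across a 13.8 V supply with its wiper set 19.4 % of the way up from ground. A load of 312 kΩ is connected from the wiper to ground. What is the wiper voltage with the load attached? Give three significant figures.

V ≈ 2.62 V

The wiper splits the pot into (1−α)R = 37.88 kΩ above and αR = 9.118 kΩ below.
Lower section ‖ load = 8.859 kΩ.
V_wiper = 13.8 × 8.859/(37.88 + 8.859) = 2.62 V.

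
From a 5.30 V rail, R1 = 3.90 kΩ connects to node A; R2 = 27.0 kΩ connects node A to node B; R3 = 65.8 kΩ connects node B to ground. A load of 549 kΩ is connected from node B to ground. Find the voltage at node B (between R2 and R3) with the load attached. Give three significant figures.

V ≈ 3.47 V

At node B, R3 is in parallel with the load: R3‖R_L = 58.76 kΩ.
Below node A the resistance is R2 + (R3‖R_L) = 85.76 kΩ, so V_A = 5.30 × 85.76/89.66 = 5.069 V.
Then V_B = V_A × (R3‖R_L)/(R2 + R3‖R_L) = 5.069 × 58.76/85.76 = 3.47 V.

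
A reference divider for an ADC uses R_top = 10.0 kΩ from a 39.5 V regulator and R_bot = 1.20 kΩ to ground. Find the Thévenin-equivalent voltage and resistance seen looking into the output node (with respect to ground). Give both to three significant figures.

V_th is the open-circuit tap voltage: 39.5 × 1.20/(10.0 + 1.20) = 4.23 V.
With the supply zeroed, R_top and R_bot appear in parallel from the tap: R_th = R_top‖R_bot = (10.0 × 1.20)/11.20 = 1.07 kΩ.

V_th = 4.23 V, R_th = 1.07 kΩ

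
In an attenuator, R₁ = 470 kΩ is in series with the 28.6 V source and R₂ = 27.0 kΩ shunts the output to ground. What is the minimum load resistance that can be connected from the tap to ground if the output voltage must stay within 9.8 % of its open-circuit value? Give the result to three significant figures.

Output resistance R_th = R₁‖R₂ = (470 × 27.0)/497.0 = 25.53 kΩ.
The fractional drop is R_th/(R_th + R_L); requiring this ≤ 0.0980 gives R_L ≥ R_th(1/0.0980 − 1) = 25.53 × 9.204 = 235 kΩ.

R_L(min) ≈ 235 kΩ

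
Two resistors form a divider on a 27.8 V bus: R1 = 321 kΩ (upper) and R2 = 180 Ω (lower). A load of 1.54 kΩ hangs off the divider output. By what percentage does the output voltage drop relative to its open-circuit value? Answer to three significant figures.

The divider's output (Thévenin) resistance is R1‖R2 = 179.9 Ω.
Fractional drop under load = R_th/(R_th + R_L) = 179.9 / (179.9 + 1540) = 0.1046.
So the output falls by 10.5 %.

10.5 %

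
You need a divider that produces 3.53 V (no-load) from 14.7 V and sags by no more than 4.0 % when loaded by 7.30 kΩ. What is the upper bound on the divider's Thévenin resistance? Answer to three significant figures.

Loading drop = R_th/(R_th + R_L) ≤ 0.0400, so R_th ≤ R_L · ε/(1−ε) = 7.30 kΩ × 0.0400/0.9600 = 304 Ω.
(Any R1, R2 with R2/(R1+R2) = 0.240 and R1‖R2 ≤ 304 Ω will meet the spec.)

R_th ≤ 304 Ω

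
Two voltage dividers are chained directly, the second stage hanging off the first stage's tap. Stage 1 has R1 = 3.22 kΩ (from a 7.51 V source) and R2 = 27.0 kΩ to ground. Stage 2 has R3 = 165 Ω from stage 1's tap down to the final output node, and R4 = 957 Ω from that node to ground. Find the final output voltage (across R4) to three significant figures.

Stage 2 presents R3+R4 = 1122 Ω as a load on stage 1's tap.
Stage 1's lower leg becomes R2‖(R3+R4) = 1077 Ω, so V_mid = 7.51 × 1077/4297 = 1.883 V.
Stage 2 is itself unloaded: V_out = V_mid × R4/(R3+R4) = 1.883 × 957/1122 = 1.61 V.

V_out ≈ 1.61 V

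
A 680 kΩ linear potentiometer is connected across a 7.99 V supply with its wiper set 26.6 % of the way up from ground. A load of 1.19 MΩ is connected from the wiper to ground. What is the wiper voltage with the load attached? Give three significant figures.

V ≈ 1.91 V

The wiper splits the pot into (1−α)R = 499.1 kΩ above and αR = 180.9 kΩ below.
Lower section ‖ load = 157.0 kΩ.
V_wiper = 7.99 × 157.0/(499.1 + 157.0) = 1.91 V.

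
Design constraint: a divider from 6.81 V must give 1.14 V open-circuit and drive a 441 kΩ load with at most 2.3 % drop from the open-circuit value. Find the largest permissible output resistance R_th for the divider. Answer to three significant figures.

R_th ≤ 10.4 kΩ

Loading drop = R_th/(R_th + R_L) ≤ 0.0230, so R_th ≤ R_L · ε/(1−ε) = 441 kΩ × 0.0230/0.9770 = 10.4 kΩ.
(Any R1, R2 with R2/(R1+R2) = 0.167 and R1‖R2 ≤ 10.4 kΩ will meet the spec.)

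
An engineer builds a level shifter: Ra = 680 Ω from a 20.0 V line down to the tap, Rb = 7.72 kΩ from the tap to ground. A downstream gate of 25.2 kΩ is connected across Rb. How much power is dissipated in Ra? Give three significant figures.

P ≈ 6.26 mW

Total resistance from the source is Ra + (Rb‖R_L) = 6590 Ω, so I = 20.0/6590 Ω = 3.035 mA.
P = I²·Ra = (3.035 mA)² × 680 Ω = 6.26 mW.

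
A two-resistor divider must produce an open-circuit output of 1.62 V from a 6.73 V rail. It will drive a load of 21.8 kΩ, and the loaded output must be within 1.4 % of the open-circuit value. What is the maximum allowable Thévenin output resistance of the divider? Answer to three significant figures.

R_th ≤ 310 Ω

Loading drop = R_th/(R_th + R_L) ≤ 0.0140, so R_th ≤ R_L · ε/(1−ε) = 21.8 kΩ × 0.0140/0.9860 = 310 Ω.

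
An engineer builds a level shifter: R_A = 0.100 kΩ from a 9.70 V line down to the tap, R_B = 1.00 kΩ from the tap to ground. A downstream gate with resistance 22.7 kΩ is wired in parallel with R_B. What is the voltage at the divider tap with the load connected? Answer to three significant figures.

V_out ≈ 8.78 V

The load sits in parallel with R_B: R_B‖R_L = (1000 × 22700) / (1000 + 22700) = 957.8 Ω.
V_out = 9.70 × 957.8 / (100 + 957.8) = 9.70 × 957.8/1058 = 8.78 V.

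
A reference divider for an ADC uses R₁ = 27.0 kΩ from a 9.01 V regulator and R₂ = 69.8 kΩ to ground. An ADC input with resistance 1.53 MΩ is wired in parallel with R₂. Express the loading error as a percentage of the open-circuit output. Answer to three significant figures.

The divider's output (Thévenin) resistance is R₁‖R₂ = 19.47 kΩ.
Fractional drop under load = R_th/(R_th + R_L) = 19.47 / (19.47 + 1530) = 0.01256.
So the output falls by 1.26 %.

1.26 %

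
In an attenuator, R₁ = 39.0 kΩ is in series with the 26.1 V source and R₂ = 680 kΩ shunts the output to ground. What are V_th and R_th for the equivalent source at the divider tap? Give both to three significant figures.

V_th is the open-circuit tap voltage: 26.1 × 680/(39.0 + 680) = 24.7 V.
With the supply zeroed, R₁ and R₂ appear in parallel from the tap: R_th = R₁‖R₂ = (39.0 × 680)/719.0 = 36.9 kΩ.

V_th = 24.7 V, R_th = 36.9 kΩ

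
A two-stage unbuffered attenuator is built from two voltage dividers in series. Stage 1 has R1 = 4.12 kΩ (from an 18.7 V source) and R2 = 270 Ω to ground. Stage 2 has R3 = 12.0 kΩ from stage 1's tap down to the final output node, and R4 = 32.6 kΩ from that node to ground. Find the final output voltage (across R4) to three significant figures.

Stage 2 presents R3+R4 = 44600 Ω as a load on stage 1's tap.
Stage 1's lower leg becomes R2‖(R3+R4) = 268.4 Ω, so V_mid = 18.7 × 268.4/4388 = 1.144 V.
Stage 2 is itself unloaded: V_out = V_mid × R4/(R3+R4) = 1.144 × 32600/44600 = 0.836 V.

V_out ≈ 0.836 V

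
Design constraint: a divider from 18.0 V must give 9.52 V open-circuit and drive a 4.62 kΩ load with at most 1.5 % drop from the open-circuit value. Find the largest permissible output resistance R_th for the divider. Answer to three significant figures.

R_th ≤ 70.4 Ω

Loading drop = R_th/(R_th + R_L) ≤ 0.0150, so R_th ≤ R_L · ε/(1−ε) = 4.62 kΩ × 0.0150/0.9850 = 70.4 Ω.
(Any R1, R2 with R2/(R1+R2) = 0.529 and R1‖R2 ≤ 70.4 Ω will meet the spec.)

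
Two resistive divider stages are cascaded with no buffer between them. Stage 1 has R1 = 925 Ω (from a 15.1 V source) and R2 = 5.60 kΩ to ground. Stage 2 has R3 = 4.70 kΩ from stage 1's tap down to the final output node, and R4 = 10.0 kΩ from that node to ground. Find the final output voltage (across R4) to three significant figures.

Stage 2 presents R3+R4 = 14700 Ω as a load on stage 1's tap.
Stage 1's lower leg becomes R2‖(R3+R4) = 4055 Ω, so V_mid = 15.1 × 4055/4980 = 12.30 V.
Stage 2 is itself unloaded: V_out = V_mid × R4/(R3+R4) = 12.30 × 10000/14700 = 8.36 V.

V_out ≈ 8.36 V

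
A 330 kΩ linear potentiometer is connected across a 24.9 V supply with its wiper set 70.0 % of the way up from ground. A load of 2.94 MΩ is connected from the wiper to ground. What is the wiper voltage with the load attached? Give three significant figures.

The wiper splits the pot into (1−α)R = 99.00 kΩ above and αR = 231.0 kΩ below.
Lower section ‖ load = 214.2 kΩ.
V_wiper = 24.9 × 214.2/(99.00 + 214.2) = 17.0 V.

V ≈ 17.0 V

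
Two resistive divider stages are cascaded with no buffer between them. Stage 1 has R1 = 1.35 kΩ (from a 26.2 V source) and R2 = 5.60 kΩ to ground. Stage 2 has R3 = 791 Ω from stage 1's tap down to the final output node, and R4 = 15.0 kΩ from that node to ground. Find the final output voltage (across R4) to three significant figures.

Stage 2 presents R3+R4 = 15790 Ω as a load on stage 1's tap.
Stage 1's lower leg becomes R2‖(R3+R4) = 4134 Ω, so V_mid = 26.2 × 4134/5484 = 19.75 V.
Stage 2 is itself unloaded: V_out = V_mid × R4/(R3+R4) = 19.75 × 15000/15790 = 18.8 V.

V_out ≈ 18.8 V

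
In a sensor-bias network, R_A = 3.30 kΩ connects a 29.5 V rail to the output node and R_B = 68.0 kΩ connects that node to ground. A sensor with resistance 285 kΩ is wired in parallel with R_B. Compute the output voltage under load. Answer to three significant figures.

The load sits in parallel with R_B: R_B‖R_L = (68.0 × 285) / (68.0 + 285) = 54.90 kΩ.
V_out = 29.5 × 54.90 / (3.30 + 54.90) = 29.5 × 54.90/58.20 = 27.8 V.

V_out ≈ 27.8 V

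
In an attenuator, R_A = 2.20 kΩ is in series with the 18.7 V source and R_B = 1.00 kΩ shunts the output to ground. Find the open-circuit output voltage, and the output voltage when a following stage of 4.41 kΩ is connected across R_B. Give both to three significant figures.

Open-circuit: V = 18.7 × 1.00/(2.20 + 1.00) = 5.84 V.
With the load, R_B becomes R_B‖R_L = 0.8152 kΩ, so V = 18.7 × 0.8152/3.015 = 5.06 V.

Unloaded: 5.84 V; loaded: 5.06 V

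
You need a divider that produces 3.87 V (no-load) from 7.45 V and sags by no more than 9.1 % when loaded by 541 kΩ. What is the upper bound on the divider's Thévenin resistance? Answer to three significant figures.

Loading drop = R_th/(R_th + R_L) ≤ 0.0910, so R_th ≤ R_L · ε/(1−ε) = 541 kΩ × 0.0910/0.9090 = 54.2 kΩ.

R_th ≤ 54.2 kΩ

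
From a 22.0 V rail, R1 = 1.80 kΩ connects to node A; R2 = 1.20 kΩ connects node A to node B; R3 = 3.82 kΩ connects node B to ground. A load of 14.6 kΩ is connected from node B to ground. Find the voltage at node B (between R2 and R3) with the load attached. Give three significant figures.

V ≈ 11.1 V

At node B, R3 is in parallel with the load: R3‖R_L = 3.028 kΩ.
Below node A the resistance is R2 + (R3‖R_L) = 4.228 kΩ, so V_A = 22.0 × 4.228/6.028 = 15.43 V.
Then V_B = V_A × (R3‖R_L)/(R2 + R3‖R_L) = 15.43 × 3.028/4.228 = 11.1 V.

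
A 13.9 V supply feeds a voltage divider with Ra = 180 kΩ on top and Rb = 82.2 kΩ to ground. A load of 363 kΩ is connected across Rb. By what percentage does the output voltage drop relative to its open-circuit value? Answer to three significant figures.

Unloaded V = 13.9 × 82.2/262.2 = 4.3577 V.
Loaded: Rb‖R_L = 67.02 kΩ, giving V = 13.9 × 67.02/247.0 = 3.7714 V.
Drop = (4.3577 − 3.7714) / 4.3577 = 13.5 %.

13.5 %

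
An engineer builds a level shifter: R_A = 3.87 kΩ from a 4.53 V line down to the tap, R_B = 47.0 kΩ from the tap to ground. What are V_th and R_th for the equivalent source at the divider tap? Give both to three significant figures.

V_th is the open-circuit tap voltage: 4.53 × 47.0/(3.87 + 47.0) = 4.19 V.
With the supply zeroed, R_A and R_B appear in parallel from the tap: R_th = R_A‖R_B = (3.87 × 47.0)/50.87 = 3.58 kΩ.

V_th = 4.19 V, R_th = 3.58 kΩ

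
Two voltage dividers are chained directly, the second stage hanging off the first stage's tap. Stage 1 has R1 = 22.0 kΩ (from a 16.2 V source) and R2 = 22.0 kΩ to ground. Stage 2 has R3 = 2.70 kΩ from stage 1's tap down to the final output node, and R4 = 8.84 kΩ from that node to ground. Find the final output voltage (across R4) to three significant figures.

V_out ≈ 3.18 V

Stage 2 presents R3+R4 = 11.54 kΩ as a load on stage 1's tap.
Stage 1's lower leg becomes R2‖(R3+R4) = 7.569 kΩ, so V_mid = 16.2 × 7.569/29.57 = 4.147 V.
Stage 2 is itself unloaded: V_out = V_mid × R4/(R3+R4) = 4.147 × 8.84/11.54 = 3.18 V.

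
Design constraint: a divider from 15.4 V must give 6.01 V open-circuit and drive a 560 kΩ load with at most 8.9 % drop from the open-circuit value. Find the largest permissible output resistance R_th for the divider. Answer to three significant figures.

Loading drop = R_th/(R_th + R_L) ≤ 0.0890, so R_th ≤ R_L · ε/(1−ε) = 560 kΩ × 0.0890/0.9110 = 54.7 kΩ.

R_th ≤ 54.7 kΩ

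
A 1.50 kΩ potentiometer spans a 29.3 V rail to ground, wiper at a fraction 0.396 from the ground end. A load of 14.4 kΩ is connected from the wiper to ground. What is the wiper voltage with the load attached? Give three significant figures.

The wiper splits the pot into (1−α)R = 906.0 Ω above and αR = 594.0 Ω below.
Lower section ‖ load = 570.5 Ω.
V_wiper = 29.3 × 570.5/(906.0 + 570.5) = 11.3 V.

V ≈ 11.3 V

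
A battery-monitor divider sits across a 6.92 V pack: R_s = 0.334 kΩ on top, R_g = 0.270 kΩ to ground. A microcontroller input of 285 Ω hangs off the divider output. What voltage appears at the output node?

The load sits in parallel with R_g: R_g‖R_L = (270 × 285) / (270 + 285) = 138.6 Ω.
V_out = 6.92 × 138.6 / (334 + 138.6) = 6.92 × 138.6/472.6 = 2.03 V.

V_out ≈ 2.03 V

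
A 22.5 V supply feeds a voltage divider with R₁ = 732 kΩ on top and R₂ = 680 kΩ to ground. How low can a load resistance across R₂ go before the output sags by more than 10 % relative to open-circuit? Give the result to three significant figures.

R_L(min) ≈ 3.17 MΩ

Output resistance R_th = R₁‖R₂ = (732 × 680)/1412 = 352.5 kΩ.
The fractional drop is R_th/(R_th + R_L); requiring this ≤ 0.100 gives R_L ≥ R_th(1/0.100 − 1) = 352.5 × 9.000 = 3.17 MΩ.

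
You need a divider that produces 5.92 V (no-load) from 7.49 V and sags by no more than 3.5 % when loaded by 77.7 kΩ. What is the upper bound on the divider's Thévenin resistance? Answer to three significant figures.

Loading drop = R_th/(R_th + R_L) ≤ 0.0350, so R_th ≤ R_L · ε/(1−ε) = 77.7 kΩ × 0.0350/0.9650 = 2.82 kΩ.
(Any R1, R2 with R2/(R1+R2) = 0.790 and R1‖R2 ≤ 2.82 kΩ will meet the spec.)

R_th ≤ 2.82 kΩ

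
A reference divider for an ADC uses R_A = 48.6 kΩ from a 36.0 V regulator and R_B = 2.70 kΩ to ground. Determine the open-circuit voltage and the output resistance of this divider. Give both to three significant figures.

V_th = 1.89 V, R_th = 2.56 kΩ

V_th is the open-circuit tap voltage: 36.0 × 2.70/(48.6 + 2.70) = 1.89 V.
With the supply zeroed, R_A and R_B appear in parallel from the tap: R_th = R_A‖R_B = (48.6 × 2.70)/51.30 = 2.56 kΩ.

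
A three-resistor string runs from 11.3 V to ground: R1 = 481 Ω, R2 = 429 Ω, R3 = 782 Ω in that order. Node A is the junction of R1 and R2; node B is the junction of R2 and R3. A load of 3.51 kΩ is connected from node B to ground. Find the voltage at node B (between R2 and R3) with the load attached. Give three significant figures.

At node B, R3 is in parallel with the load: R3‖R_L = 639.5 Ω.
Below node A the resistance is R2 + (R3‖R_L) = 1069 Ω, so V_A = 11.3 × 1069/1550 = 7.792 V.
Then V_B = V_A × (R3‖R_L)/(R2 + R3‖R_L) = 7.792 × 639.5/1069 = 4.66 V.

V ≈ 4.66 V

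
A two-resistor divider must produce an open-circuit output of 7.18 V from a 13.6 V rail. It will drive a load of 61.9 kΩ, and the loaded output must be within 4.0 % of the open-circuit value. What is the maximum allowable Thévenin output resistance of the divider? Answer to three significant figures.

Loading drop = R_th/(R_th + R_L) ≤ 0.0400, so R_th ≤ R_L · ε/(1−ε) = 61.9 kΩ × 0.0400/0.9600 = 2.58 kΩ.

R_th ≤ 2.58 kΩ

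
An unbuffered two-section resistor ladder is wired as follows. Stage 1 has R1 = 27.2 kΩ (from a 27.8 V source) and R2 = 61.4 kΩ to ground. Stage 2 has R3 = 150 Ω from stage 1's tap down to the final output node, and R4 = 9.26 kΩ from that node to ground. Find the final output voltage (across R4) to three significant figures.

Stage 2 presents R3+R4 = 9410 Ω as a load on stage 1's tap.
Stage 1's lower leg becomes R2‖(R3+R4) = 8159 Ω, so V_mid = 27.8 × 8159/35360 = 6.415 V.
Stage 2 is itself unloaded: V_out = V_mid × R4/(R3+R4) = 6.415 × 9260/9410 = 6.31 V.

V_out ≈ 6.31 V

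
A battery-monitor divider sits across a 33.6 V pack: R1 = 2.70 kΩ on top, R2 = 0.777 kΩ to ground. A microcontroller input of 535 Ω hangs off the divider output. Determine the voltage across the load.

The load sits in parallel with R2: R2‖R_L = (777 × 535) / (777 + 535) = 316.8 Ω.
V_out = 33.6 × 316.8 / (2700 + 316.8) = 33.6 × 316.8/3017 = 3.53 V.
(Unloaded it would have been 7.51 V.)

V_out ≈ 3.53 V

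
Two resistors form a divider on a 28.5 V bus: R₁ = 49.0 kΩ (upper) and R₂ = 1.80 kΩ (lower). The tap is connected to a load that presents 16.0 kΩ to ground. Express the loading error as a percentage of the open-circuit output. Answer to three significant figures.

9.79 %

Unloaded V = 28.5 × 1.80/50.80 = 1.0098 V.
Loaded: R₂‖R_L = 1.618 kΩ, giving V = 28.5 × 1.618/50.62 = 0.91099 V.
Drop = (1.0098 − 0.91099) / 1.0098 = 9.79 %.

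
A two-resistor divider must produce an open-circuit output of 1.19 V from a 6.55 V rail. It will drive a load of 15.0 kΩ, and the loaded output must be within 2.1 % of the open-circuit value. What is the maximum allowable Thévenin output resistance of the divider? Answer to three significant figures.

Loading drop = R_th/(R_th + R_L) ≤ 0.0210, so R_th ≤ R_L · ε/(1−ε) = 15.0 kΩ × 0.0210/0.9790 = 322 Ω.
(Any R1, R2 with R2/(R1+R2) = 0.182 and R1‖R2 ≤ 322 Ω will meet the spec.)

R_th ≤ 322 Ω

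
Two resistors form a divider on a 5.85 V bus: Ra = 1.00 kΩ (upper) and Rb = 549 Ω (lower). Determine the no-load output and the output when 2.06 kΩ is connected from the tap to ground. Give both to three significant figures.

Unloaded: 2.07 V; loaded: 1.77 V

Open-circuit: V = 5.85 × 549/(1000 + 549) = 2.07 V.
With the load, Rb becomes Rb‖R_L = 433.5 Ω, so V = 5.85 × 433.5/1433 = 1.77 V.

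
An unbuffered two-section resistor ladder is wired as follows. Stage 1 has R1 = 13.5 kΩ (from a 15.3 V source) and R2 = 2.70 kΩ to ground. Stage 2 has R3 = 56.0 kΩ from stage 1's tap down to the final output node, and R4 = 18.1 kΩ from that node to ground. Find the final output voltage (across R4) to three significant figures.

V_out ≈ 0.605 V

Stage 2 presents R3+R4 = 74.10 kΩ as a load on stage 1's tap.
Stage 1's lower leg becomes R2‖(R3+R4) = 2.605 kΩ, so V_mid = 15.3 × 2.605/16.11 = 2.475 V.
Stage 2 is itself unloaded: V_out = V_mid × R4/(R3+R4) = 2.475 × 18.1/74.10 = 0.605 V.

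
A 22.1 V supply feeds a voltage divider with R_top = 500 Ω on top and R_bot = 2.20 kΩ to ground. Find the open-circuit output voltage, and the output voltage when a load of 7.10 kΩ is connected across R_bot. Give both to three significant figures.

Unloaded: 18.0 V; loaded: 17.0 V

Open-circuit: V = 22.1 × 2200/(500 + 2200) = 18.0 V.
With the load, R_bot becomes R_bot‖R_L = 1680 Ω, so V = 22.1 × 1680/2180 = 17.0 V.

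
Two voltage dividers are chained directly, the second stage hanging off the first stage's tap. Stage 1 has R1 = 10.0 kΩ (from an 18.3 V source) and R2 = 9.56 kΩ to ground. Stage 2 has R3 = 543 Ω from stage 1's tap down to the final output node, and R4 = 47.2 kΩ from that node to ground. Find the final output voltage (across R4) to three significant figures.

Stage 2 presents R3+R4 = 47740 Ω as a load on stage 1's tap.
Stage 1's lower leg becomes R2‖(R3+R4) = 7965 Ω, so V_mid = 18.3 × 7965/17970 = 8.114 V.
Stage 2 is itself unloaded: V_out = V_mid × R4/(R3+R4) = 8.114 × 47200/47740 = 8.02 V.

V_out ≈ 8.02 V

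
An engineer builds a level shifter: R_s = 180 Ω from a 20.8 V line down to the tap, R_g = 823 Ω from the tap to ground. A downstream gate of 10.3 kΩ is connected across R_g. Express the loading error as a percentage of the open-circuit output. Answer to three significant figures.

The divider's output (Thévenin) resistance is R_s‖R_g = 147.7 Ω.
Fractional drop under load = R_th/(R_th + R_L) = 147.7 / (147.7 + 10300) = 0.01414.
So the output falls by 1.41 %.

1.41 %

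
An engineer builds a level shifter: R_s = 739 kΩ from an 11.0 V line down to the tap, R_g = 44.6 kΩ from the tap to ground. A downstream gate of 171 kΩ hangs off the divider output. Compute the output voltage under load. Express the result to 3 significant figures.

The load sits in parallel with R_g: R_g‖R_L = (44.6 × 171) / (44.6 + 171) = 35.37 kΩ.
V_out = 11.0 × 35.37 / (739 + 35.37) = 11.0 × 35.37/774.4 = 0.502 V.
(Unloaded it would have been 0.626 V.)

V_out ≈ 0.502 V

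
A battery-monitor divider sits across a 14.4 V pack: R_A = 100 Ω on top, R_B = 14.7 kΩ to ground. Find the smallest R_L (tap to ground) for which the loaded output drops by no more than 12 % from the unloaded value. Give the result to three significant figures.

Output resistance R_th = R_A‖R_B = (100 × 14700)/14800 = 99.32 Ω.
The fractional drop is R_th/(R_th + R_L); requiring this ≤ 0.120 gives R_L ≥ R_th(1/0.120 − 1) = 99.32 × 7.333 = 728 Ω.

R_L(min) ≈ 728 Ω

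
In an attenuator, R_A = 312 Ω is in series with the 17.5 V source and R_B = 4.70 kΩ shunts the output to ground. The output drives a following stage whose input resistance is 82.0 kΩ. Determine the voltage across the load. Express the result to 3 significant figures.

The load sits in parallel with R_B: R_B‖R_L = (4700 × 82000) / (4700 + 82000) = 4445 Ω.
V_out = 17.5 × 4445 / (312 + 4445) = 17.5 × 4445/4757 = 16.4 V.

V_out ≈ 16.4 V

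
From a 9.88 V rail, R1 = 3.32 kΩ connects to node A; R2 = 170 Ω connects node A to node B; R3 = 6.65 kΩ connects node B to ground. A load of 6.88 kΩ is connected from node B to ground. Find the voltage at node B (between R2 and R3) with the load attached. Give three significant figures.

V ≈ 4.86 V

At node B, R3 is in parallel with the load: R3‖R_L = 3382 Ω.
Below node A the resistance is R2 + (R3‖R_L) = 3552 Ω, so V_A = 9.88 × 3552/6872 = 5.106 V.
Then V_B = V_A × (R3‖R_L)/(R2 + R3‖R_L) = 5.106 × 3382/3552 = 4.86 V.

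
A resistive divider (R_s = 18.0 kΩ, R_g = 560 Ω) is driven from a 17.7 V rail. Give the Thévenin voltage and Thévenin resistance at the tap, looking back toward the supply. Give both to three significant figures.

V_th = 0.534 V, R_th = 543 Ω

V_th is the open-circuit tap voltage: 17.7 × 560/(18000 + 560) = 0.534 V.
With the supply zeroed, R_s and R_g appear in parallel from the tap: R_th = R_s‖R_g = (18000 × 560)/18560 = 543 Ω.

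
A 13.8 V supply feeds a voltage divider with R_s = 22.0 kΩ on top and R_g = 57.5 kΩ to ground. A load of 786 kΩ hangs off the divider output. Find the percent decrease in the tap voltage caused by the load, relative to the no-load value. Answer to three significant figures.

The divider's output (Thévenin) resistance is R_s‖R_g = 15.91 kΩ.
Fractional drop under load = R_th/(R_th + R_L) = 15.91 / (15.91 + 786) = 0.01984.
So the output falls by 1.98 %.

1.98 %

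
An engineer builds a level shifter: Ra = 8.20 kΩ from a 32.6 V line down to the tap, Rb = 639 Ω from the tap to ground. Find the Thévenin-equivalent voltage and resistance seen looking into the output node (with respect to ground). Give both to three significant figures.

V_th = 2.36 V, R_th = 593 Ω

V_th is the open-circuit tap voltage: 32.6 × 639/(8200 + 639) = 2.36 V.
With the supply zeroed, Ra and Rb appear in parallel from the tap: R_th = Ra‖Rb = (8200 × 639)/8839 = 593 Ω.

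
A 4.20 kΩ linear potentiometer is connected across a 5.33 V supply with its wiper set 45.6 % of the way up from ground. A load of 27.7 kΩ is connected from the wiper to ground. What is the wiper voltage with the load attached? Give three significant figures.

V ≈ 2.34 V

The wiper splits the pot into (1−α)R = 2.285 kΩ above and αR = 1.915 kΩ below.
Lower section ‖ load = 1.791 kΩ.
V_wiper = 5.33 × 1.791/(2.285 + 1.791) = 2.34 V.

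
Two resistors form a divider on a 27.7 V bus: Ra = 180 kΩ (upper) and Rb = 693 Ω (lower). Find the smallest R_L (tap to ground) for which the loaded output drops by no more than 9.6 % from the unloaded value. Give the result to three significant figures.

Output resistance R_th = Ra‖Rb = (180000 × 693)/180700 = 690.3 Ω.
The fractional drop is R_th/(R_th + R_L); requiring this ≤ 0.0960 gives R_L ≥ R_th(1/0.0960 − 1) = 690.3 × 9.417 = 6.50 kΩ.

R_L(min) ≈ 6.50 kΩ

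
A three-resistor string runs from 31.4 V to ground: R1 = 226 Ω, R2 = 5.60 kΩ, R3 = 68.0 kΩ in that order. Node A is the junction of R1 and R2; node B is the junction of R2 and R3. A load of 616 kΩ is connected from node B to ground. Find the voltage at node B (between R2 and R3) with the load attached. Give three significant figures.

V ≈ 28.7 V

At node B, R3 is in parallel with the load: R3‖R_L = 61240 Ω.
Below node A the resistance is R2 + (R3‖R_L) = 66840 Ω, so V_A = 31.4 × 66840/67070 = 31.29 V.
Then V_B = V_A × (R3‖R_L)/(R2 + R3‖R_L) = 31.29 × 61240/66840 = 28.7 V.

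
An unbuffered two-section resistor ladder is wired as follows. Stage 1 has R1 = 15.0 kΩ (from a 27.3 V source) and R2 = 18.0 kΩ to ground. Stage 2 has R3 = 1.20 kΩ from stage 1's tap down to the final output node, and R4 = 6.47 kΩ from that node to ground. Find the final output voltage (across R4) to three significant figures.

V_out ≈ 6.08 V

Stage 2 presents R3+R4 = 7.670 kΩ as a load on stage 1's tap.
Stage 1's lower leg becomes R2‖(R3+R4) = 5.378 kΩ, so V_mid = 27.3 × 5.378/20.38 = 7.205 V.
Stage 2 is itself unloaded: V_out = V_mid × R4/(R3+R4) = 7.205 × 6.47/7.670 = 6.08 V.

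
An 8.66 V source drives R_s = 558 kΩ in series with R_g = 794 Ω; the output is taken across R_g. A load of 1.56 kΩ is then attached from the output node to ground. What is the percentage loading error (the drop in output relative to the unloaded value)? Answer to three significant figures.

33.7 %

Unloaded V = 8.66 × 794/558800 = 0.01231 V.
Loaded: R_g‖R_L = 526.2 Ω, giving V = 8.66 × 526.2/558500 = 0.008159 V.
Drop = (0.01231 − 0.008159) / 0.01231 = 33.7 %.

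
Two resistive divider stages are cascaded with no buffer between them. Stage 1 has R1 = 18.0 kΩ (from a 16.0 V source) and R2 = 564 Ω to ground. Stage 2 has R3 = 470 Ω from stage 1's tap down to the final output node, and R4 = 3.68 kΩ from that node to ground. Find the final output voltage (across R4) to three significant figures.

V_out ≈ 0.381 V

Stage 2 presents R3+R4 = 4150 Ω as a load on stage 1's tap.
Stage 1's lower leg becomes R2‖(R3+R4) = 496.5 Ω, so V_mid = 16.0 × 496.5/18500 = 0.4295 V.
Stage 2 is itself unloaded: V_out = V_mid × R4/(R3+R4) = 0.4295 × 3680/4150 = 0.381 V.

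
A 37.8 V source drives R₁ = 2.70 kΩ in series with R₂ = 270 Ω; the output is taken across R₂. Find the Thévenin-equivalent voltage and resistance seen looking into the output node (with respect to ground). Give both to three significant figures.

V_th is the open-circuit tap voltage: 37.8 × 270/(2700 + 270) = 3.44 V.
With the supply zeroed, R₁ and R₂ appear in parallel from the tap: R_th = R₁‖R₂ = (2700 × 270)/2970 = 245 Ω.

V_th = 3.44 V, R_th = 245 Ω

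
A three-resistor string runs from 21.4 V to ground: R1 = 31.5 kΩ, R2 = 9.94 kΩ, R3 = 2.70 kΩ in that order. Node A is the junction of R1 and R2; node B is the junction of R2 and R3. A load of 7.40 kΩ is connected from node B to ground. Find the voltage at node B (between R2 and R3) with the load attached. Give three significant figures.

At node B, R3 is in parallel with the load: R3‖R_L = 1.978 kΩ.
Below node A the resistance is R2 + (R3‖R_L) = 11.92 kΩ, so V_A = 21.4 × 11.92/43.42 = 5.874 V.
Then V_B = V_A × (R3‖R_L)/(R2 + R3‖R_L) = 5.874 × 1.978/11.92 = 0.975 V.

V ≈ 0.975 V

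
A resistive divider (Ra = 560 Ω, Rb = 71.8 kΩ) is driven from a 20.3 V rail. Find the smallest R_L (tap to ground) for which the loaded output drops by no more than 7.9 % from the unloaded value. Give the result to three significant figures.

R_L(min) ≈ 6.48 kΩ

Output resistance R_th = Ra‖Rb = (560 × 71800)/72360 = 555.7 Ω.
The fractional drop is R_th/(R_th + R_L); requiring this ≤ 0.0790 gives R_L ≥ R_th(1/0.0790 − 1) = 555.7 × 11.66 = 6.48 kΩ.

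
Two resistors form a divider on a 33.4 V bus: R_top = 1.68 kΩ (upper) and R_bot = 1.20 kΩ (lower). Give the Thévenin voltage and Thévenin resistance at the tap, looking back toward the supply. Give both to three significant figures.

V_th is the open-circuit tap voltage: 33.4 × 1.20/(1.68 + 1.20) = 13.9 V.
With the supply zeroed, R_top and R_bot appear in parallel from the tap: R_th = R_top‖R_bot = (1.68 × 1.20)/2.880 = 700 Ω.

V_th = 13.9 V, R_th = 700 Ω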